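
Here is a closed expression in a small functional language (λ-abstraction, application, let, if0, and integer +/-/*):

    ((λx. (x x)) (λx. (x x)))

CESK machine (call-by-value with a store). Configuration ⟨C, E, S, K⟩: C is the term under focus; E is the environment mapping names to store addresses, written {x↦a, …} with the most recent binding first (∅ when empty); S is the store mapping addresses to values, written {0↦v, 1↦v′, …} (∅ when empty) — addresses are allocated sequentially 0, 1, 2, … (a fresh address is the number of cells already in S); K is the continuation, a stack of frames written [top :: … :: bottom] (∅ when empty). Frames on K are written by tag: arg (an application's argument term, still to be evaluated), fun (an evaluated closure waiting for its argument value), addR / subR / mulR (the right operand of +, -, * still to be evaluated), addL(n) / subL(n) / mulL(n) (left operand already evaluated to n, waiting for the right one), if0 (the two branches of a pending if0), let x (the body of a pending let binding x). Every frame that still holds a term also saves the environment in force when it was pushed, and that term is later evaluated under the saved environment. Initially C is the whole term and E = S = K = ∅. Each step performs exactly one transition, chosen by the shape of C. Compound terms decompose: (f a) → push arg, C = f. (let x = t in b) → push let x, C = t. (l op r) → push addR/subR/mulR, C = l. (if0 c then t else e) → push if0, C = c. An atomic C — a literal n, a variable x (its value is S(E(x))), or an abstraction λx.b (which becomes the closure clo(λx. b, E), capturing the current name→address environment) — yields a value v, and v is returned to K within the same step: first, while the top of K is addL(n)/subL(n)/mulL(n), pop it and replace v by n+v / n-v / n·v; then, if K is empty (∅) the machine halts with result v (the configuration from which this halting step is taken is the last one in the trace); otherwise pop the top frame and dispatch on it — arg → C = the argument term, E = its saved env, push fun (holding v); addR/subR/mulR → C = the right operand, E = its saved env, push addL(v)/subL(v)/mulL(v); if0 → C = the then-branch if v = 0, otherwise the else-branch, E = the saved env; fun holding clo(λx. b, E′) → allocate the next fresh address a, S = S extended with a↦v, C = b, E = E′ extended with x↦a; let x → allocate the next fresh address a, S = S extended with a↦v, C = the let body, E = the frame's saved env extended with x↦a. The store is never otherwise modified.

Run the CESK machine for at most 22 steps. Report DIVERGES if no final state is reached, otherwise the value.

Answer: DIVERGES (no final state within 22 steps)

Derivation:
0. [C=((λx. (x x)) (λx. (x x))) | E=∅ | S=∅ | K=∅]
1. [C=(λx. (x x)) | E=∅ | S=∅ | K=[arg]]
2. [C=(λx. (x x)) | E=∅ | S=∅ | K=[fun]]
3. [C=(x x) | E={x↦0} | S={0↦clo(λx. (x x), ∅)} | K=∅]
4. [C=x | E={x↦0} | S={0↦clo(λx. (x x), ∅)} | K=[arg]]
5. [C=x | E={x↦0} | S={0↦clo(λx. (x x), ∅)} | K=[fun]]
6. [C=(x x) | E={x↦1} | S={0↦clo(λx. (x x), ∅), 1↦clo(λx. (x x), ∅)} | K=∅]
7. [C=x | E={x↦1} | S={0↦clo(λx. (x x), ∅), 1↦clo(λx. (x x), ∅)} | K=[arg]]
8. [C=x | E={x↦1} | S={0↦clo(λx. (x x), ∅), 1↦clo(λx. (x x), ∅)} | K=[fun]]
9. [C=(x x) | E={x↦2} | S={0↦clo(λx. (x x), ∅), 1↦clo(λx. (x x), ∅), 2↦clo(λx. (x x), ∅)} | K=∅]
10. [C=x | E={x↦2} | S={0↦clo(λx. (x x), ∅), 1↦clo(λx. (x x), ∅), 2↦clo(λx. (x x), ∅)} | K=[arg]]
11. [C=x | E={x↦2} | S={0↦clo(λx. (x x), ∅), 1↦clo(λx. (x x), ∅), 2↦clo(λx. (x x), ∅)} | K=[fun]]
12. [C=(x x) | E={x↦3} | S={0↦clo(λx. (x x), ∅), 1↦clo(λx. (x x), ∅), 2↦clo(λx. (x x), ∅), 3↦clo(λx. (x x), ∅)} | K=∅]
13. [C=x | E={x↦3} | S={0↦clo(λx. (x x), ∅), 1↦clo(λx. (x x), ∅), 2↦clo(λx. (x x), ∅), 3↦clo(λx. (x x), ∅)} | K=[arg]]
14. [C=x | E={x↦3} | S={0↦clo(λx. (x x), ∅), 1↦clo(λx. (x x), ∅), 2↦clo(λx. (x x), ∅), 3↦clo(λx. (x x), ∅)} | K=[fun]]
15. [C=(x x) | E={x↦4} | S={0↦clo(λx. (x x), ∅), 1↦clo(λx. (x x), ∅), 2↦clo(λx. (x x), ∅), 3↦clo(λx. (x x), ∅), 4↦clo(λx. (x x), ∅)} | K=∅]
16. [C=x | E={x↦4} | S={0↦clo(λx. (x x), ∅), 1↦clo(λx. (x x), ∅), 2↦clo(λx. (x x), ∅), 3↦clo(λx. (x x), ∅), 4↦clo(λx. (x x), ∅)} | K=[arg]]
17. [C=x | E={x↦4} | S={0↦clo(λx. (x x), ∅), 1↦clo(λx. (x x), ∅), 2↦clo(λx. (x x), ∅), 3↦clo(λx. (x x), ∅), 4↦clo(λx. (x x), ∅)} | K=[fun]]
18. [C=(x x) | E={x↦5} | S={0↦clo(λx. (x x), ∅), 1↦clo(λx. (x x), ∅), 2↦clo(λx. (x x), ∅), 3↦clo(λx. (x x), ∅), 4↦clo(λx. (x x), ∅), 5↦clo(λx. (x x), ∅)} | K=∅]
19. [C=x | E={x↦5} | S={0↦clo(λx. (x x), ∅), 1↦clo(λx. (x x), ∅), 2↦clo(λx. (x x), ∅), 3↦clo(λx. (x x), ∅), 4↦clo(λx. (x x), ∅), 5↦clo(λx. (x x), ∅)} | K=[arg]]
20. [C=x | E={x↦5} | S={0↦clo(λx. (x x), ∅), 1↦clo(λx. (x x), ∅), 2↦clo(λx. (x x), ∅), 3↦clo(λx. (x x), ∅), 4↦clo(λx. (x x), ∅), 5↦clo(λx. (x x), ∅)} | K=[fun]]
21. [C=(x x) | E={x↦6} | S={0↦clo(λx. (x x), ∅), 1↦clo(λx. (x x), ∅), 2↦clo(λx. (x x), ∅), 3↦clo(λx. (x x), ∅), 4↦clo(λx. (x x), ∅), 5↦clo(λx. (x x), ∅), 6↦clo(λx. (x x), ∅)} | K=∅]
22. [C=x | E={x↦6} | S={0↦clo(λx. (x x), ∅), 1↦clo(λx. (x x), ∅), 2↦clo(λx. (x x), ∅), 3↦clo(λx. (x x), ∅), 4↦clo(λx. (x x), ∅), 5↦clo(λx. (x x), ∅), 6↦clo(λx. (x x), ∅)} | K=[arg]]
→ 22 transitions taken and the configuration is still not final: no result within 22 steps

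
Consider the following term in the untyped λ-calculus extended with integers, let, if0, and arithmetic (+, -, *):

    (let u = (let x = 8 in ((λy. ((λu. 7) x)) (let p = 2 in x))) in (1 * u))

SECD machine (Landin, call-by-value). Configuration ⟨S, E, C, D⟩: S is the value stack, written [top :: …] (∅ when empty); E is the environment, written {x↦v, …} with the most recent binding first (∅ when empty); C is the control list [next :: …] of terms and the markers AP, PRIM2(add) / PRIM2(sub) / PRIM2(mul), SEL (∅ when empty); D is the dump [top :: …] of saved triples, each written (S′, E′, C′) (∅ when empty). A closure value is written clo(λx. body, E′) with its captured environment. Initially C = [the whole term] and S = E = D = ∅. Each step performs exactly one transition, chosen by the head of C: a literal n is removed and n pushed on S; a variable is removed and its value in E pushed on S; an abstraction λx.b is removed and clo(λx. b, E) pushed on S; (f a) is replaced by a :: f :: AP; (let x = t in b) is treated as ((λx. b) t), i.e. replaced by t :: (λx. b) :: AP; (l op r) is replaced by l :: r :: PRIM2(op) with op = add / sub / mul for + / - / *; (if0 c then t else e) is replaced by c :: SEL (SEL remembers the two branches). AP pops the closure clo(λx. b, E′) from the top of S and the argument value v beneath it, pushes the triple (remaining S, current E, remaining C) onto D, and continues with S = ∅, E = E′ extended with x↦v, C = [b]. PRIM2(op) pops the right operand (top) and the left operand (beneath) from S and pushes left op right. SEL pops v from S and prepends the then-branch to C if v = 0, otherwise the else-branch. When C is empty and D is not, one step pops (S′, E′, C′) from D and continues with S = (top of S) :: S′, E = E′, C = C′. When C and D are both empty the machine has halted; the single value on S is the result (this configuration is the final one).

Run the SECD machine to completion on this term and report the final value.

t=0: <S=∅, E=∅, C=[(let u = (let x = 8 in ((λy. ((λu. 7) x)) (let p = 2 in x))) in (1 * u))], D=∅>
t=1: <S=∅, E=∅, C=[(let x = 8 in ((λy. ((λu. 7) x)) (let p = 2 in x))) :: (λu. (1 * u)) :: AP], D=∅>
t=2: <S=∅, E=∅, C=[8 :: (λx. ((λy. ((λu. 7) x)) (let p = 2 in x))) :: AP :: (λu. (1 * u)) :: AP], D=∅>
t=3: <S=[8], E=∅, C=[(λx. ((λy. ((λu. 7) x)) (let p = 2 in x))) :: AP :: (λu. (1 * u)) :: AP], D=∅>
t=4: <S=[clo(λx. ((λy. ((λu. 7) x)) (let p = 2 in x)), ∅) :: 8], E=∅, C=[AP :: (λu. (1 * u)) :: AP], D=∅>
t=5: <S=∅, E={x↦8}, C=[((λy. ((λu. 7) x)) (let p = 2 in x))], D=[(∅, ∅, [(λu. (1 * u)) :: AP])]>
t=6: <S=∅, E={x↦8}, C=[(let p = 2 in x) :: (λy. ((λu. 7) x)) :: AP], D=[(∅, ∅, [(λu. (1 * u)) :: AP])]>
t=7: <S=∅, E={x↦8}, C=[2 :: (λp. x) :: AP :: (λy. ((λu. 7) x)) :: AP], D=[(∅, ∅, [(λu. (1 * u)) :: AP])]>
t=8: <S=[2], E={x↦8}, C=[(λp. x) :: AP :: (λy. ((λu. 7) x)) :: AP], D=[(∅, ∅, [(λu. (1 * u)) :: AP])]>
t=9: <S=[clo(λp. x, {x↦8}) :: 2], E={x↦8}, C=[AP :: (λy. ((λu. 7) x)) :: AP], D=[(∅, ∅, [(λu. (1 * u)) :: AP])]>
t=10: <S=∅, E={p↦2, x↦8}, C=[x], D=[(∅, {x↦8}, [(λy. ((λu. 7) x)) :: AP]) :: (∅, ∅, [(λu. (1 * u)) :: AP])]>
t=11: <S=[8], E={p↦2, x↦8}, C=∅, D=[(∅, {x↦8}, [(λy. ((λu. 7) x)) :: AP]) :: (∅, ∅, [(λu. (1 * u)) :: AP])]>
t=12: <S=[8], E={x↦8}, C=[(λy. ((λu. 7) x)) :: AP], D=[(∅, ∅, [(λu. (1 * u)) :: AP])]>
t=13: <S=[clo(λy. ((λu. 7) x), {x↦8}) :: 8], E={x↦8}, C=[AP], D=[(∅, ∅, [(λu. (1 * u)) :: AP])]>
t=14: <S=∅, E={y↦8, x↦8}, C=[((λu. 7) x)], D=[(∅, {x↦8}, ∅) :: (∅, ∅, [(λu. (1 * u)) :: AP])]>
t=15: <S=∅, E={y↦8, x↦8}, C=[x :: (λu. 7) :: AP], D=[(∅, {x↦8}, ∅) :: (∅, ∅, [(λu. (1 * u)) :: AP])]>
t=16: <S=[8], E={y↦8, x↦8}, C=[(λu. 7) :: AP], D=[(∅, {x↦8}, ∅) :: (∅, ∅, [(λu. (1 * u)) :: AP])]>
t=17: <S=[clo(λu. 7, {y↦8, x↦8}) :: 8], E={y↦8, x↦8}, C=[AP], D=[(∅, {x↦8}, ∅) :: (∅, ∅, [(λu. (1 * u)) :: AP])]>
t=18: <S=∅, E={u↦8, y↦8, x↦8}, C=[7], D=[(∅, {y↦8, x↦8}, ∅) :: (∅, {x↦8}, ∅) :: (∅, ∅, [(λu. (1 * u)) :: AP])]>
t=19: <S=[7], E={u↦8, y↦8, x↦8}, C=∅, D=[(∅, {y↦8, x↦8}, ∅) :: (∅, {x↦8}, ∅) :: (∅, ∅, [(λu. (1 * u)) :: AP])]>
t=20: <S=[7], E={y↦8, x↦8}, C=∅, D=[(∅, {x↦8}, ∅) :: (∅, ∅, [(λu. (1 * u)) :: AP])]>
t=21: <S=[7], E={x↦8}, C=∅, D=[(∅, ∅, [(λu. (1 * u)) :: AP])]>
t=22: <S=[7], E=∅, C=[(λu. (1 * u)) :: AP], D=∅>
t=23: <S=[clo(λu. (1 * u), ∅) :: 7], E=∅, C=[AP], D=∅>
t=24: <S=∅, E={u↦7}, C=[(1 * u)], D=[(∅, ∅, ∅)]>
t=25: <S=∅, E={u↦7}, C=[1 :: u :: PRIM2(mul)], D=[(∅, ∅, ∅)]>
t=26: <S=[1], E={u↦7}, C=[u :: PRIM2(mul)], D=[(∅, ∅, ∅)]>
t=27: <S=[7 :: 1], E={u↦7}, C=[PRIM2(mul)], D=[(∅, ∅, ∅)]>
t=28: <S=[7], E={u↦7}, C=∅, D=[(∅, ∅, ∅)]>
t=29: <S=[7], E=∅, C=∅, D=∅>
→ final value 7

Answer: 7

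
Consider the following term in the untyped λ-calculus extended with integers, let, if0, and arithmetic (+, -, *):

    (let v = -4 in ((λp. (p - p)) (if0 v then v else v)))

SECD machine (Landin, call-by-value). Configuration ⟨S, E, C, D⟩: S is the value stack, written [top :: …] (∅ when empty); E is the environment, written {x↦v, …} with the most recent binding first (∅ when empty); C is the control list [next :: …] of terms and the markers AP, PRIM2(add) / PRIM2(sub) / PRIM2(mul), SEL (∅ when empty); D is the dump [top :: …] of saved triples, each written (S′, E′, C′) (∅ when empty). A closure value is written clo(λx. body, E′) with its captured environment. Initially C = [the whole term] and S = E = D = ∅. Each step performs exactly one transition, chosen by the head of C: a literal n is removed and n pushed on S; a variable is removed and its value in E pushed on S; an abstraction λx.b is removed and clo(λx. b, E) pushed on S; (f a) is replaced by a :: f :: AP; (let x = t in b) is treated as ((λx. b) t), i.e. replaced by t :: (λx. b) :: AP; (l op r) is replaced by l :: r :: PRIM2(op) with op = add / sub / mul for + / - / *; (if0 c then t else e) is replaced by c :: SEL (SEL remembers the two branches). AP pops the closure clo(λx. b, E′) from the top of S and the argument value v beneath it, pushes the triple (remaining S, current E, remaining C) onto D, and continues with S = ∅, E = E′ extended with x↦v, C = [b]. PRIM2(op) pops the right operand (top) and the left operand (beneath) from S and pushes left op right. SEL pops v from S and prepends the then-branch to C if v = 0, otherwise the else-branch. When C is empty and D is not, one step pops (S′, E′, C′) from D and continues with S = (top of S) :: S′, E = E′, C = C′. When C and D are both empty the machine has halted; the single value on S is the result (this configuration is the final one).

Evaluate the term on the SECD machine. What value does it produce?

t=0: <S=∅, E=∅, C=[(let v = -4 in ((λp. (p - p)) (if0 v then v else v)))], D=∅>
t=1: <S=∅, E=∅, C=[-4 :: (λv. ((λp. (p - p)) (if0 v then v else v))) :: AP], D=∅>
t=2: <S=[-4], E=∅, C=[(λv. ((λp. (p - p)) (if0 v then v else v))) :: AP], D=∅>
t=3: <S=[clo(λv. ((λp. (p - p)) (if0 v then v else v)), ∅) :: -4], E=∅, C=[AP], D=∅>
t=4: <S=∅, E={v↦-4}, C=[((λp. (p - p)) (if0 v then v else v))], D=[(∅, ∅, ∅)]>
t=5: <S=∅, E={v↦-4}, C=[(if0 v then v else v) :: (λp. (p - p)) :: AP], D=[(∅, ∅, ∅)]>
t=6: <S=∅, E={v↦-4}, C=[v :: SEL :: (λp. (p - p)) :: AP], D=[(∅, ∅, ∅)]>
t=7: <S=[-4], E={v↦-4}, C=[SEL :: (λp. (p - p)) :: AP], D=[(∅, ∅, ∅)]>
t=8: <S=∅, E={v↦-4}, C=[v :: (λp. (p - p)) :: AP], D=[(∅, ∅, ∅)]>
t=9: <S=[-4], E={v↦-4}, C=[(λp. (p - p)) :: AP], D=[(∅, ∅, ∅)]>
t=10: <S=[clo(λp. (p - p), {v↦-4}) :: -4], E={v↦-4}, C=[AP], D=[(∅, ∅, ∅)]>
t=11: <S=∅, E={p↦-4, v↦-4}, C=[(p - p)], D=[(∅, {v↦-4}, ∅) :: (∅, ∅, ∅)]>
t=12: <S=∅, E={p↦-4, v↦-4}, C=[p :: p :: PRIM2(sub)], D=[(∅, {v↦-4}, ∅) :: (∅, ∅, ∅)]>
t=13: <S=[-4], E={p↦-4, v↦-4}, C=[p :: PRIM2(sub)], D=[(∅, {v↦-4}, ∅) :: (∅, ∅, ∅)]>
t=14: <S=[-4 :: -4], E={p↦-4, v↦-4}, C=[PRIM2(sub)], D=[(∅, {v↦-4}, ∅) :: (∅, ∅, ∅)]>
t=15: <S=[0], E={p↦-4, v↦-4}, C=∅, D=[(∅, {v↦-4}, ∅) :: (∅, ∅, ∅)]>
t=16: <S=[0], E={v↦-4}, C=∅, D=[(∅, ∅, ∅)]>
t=17: <S=[0], E=∅, C=∅, D=∅>
→ final value 0

Answer: 0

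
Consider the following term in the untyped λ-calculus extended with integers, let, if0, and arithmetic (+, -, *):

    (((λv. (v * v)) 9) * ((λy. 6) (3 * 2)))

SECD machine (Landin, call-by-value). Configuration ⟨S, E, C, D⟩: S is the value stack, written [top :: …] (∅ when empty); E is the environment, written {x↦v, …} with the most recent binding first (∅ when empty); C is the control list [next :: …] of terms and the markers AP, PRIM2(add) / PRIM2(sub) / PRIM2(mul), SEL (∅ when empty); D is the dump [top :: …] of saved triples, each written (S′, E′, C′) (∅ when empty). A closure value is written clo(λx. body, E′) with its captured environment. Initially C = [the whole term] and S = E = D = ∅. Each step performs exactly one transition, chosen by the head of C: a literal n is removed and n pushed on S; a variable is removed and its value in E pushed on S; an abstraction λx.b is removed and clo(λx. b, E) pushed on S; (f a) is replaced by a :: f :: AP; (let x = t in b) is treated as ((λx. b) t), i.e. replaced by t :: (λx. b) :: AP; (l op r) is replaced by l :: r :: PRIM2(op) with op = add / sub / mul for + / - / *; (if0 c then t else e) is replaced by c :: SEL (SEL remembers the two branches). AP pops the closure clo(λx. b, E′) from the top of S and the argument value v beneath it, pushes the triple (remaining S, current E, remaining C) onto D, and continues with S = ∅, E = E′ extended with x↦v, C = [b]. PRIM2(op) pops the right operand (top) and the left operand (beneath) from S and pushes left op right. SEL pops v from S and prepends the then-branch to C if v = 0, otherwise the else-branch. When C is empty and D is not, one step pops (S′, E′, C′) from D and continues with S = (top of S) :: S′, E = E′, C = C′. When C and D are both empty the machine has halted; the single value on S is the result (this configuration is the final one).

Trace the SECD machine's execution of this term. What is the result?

Answer: 486

Execution trace:
[0] <S=∅, E=∅, C=[(((λv. (v * v)) 9) * ((λy. 6) (3 * 2)))], D=∅>
[1] <S=∅, E=∅, C=[((λv. (v * v)) 9) :: ((λy. 6) (3 * 2)) :: PRIM2(mul)], D=∅>
[2] <S=∅, E=∅, C=[9 :: (λv. (v * v)) :: AP :: ((λy. 6) (3 * 2)) :: PRIM2(mul)], D=∅>
[3] <S=[9], E=∅, C=[(λv. (v * v)) :: AP :: ((λy. 6) (3 * 2)) :: PRIM2(mul)], D=∅>
[4] <S=[clo(λv. (v * v), ∅) :: 9], E=∅, C=[AP :: ((λy. 6) (3 * 2)) :: PRIM2(mul)], D=∅>
[5] <S=∅, E={v↦9}, C=[(v * v)], D=[(∅, ∅, [((λy. 6) (3 * 2)) :: PRIM2(mul)])]>
[6] <S=∅, E={v↦9}, C=[v :: v :: PRIM2(mul)], D=[(∅, ∅, [((λy. 6) (3 * 2)) :: PRIM2(mul)])]>
[7] <S=[9], E={v↦9}, C=[v :: PRIM2(mul)], D=[(∅, ∅, [((λy. 6) (3 * 2)) :: PRIM2(mul)])]>
[8] <S=[9 :: 9], E={v↦9}, C=[PRIM2(mul)], D=[(∅, ∅, [((λy. 6) (3 * 2)) :: PRIM2(mul)])]>
[9] <S=[81], E={v↦9}, C=∅, D=[(∅, ∅, [((λy. 6) (3 * 2)) :: PRIM2(mul)])]>
[10] <S=[81], E=∅, C=[((λy. 6) (3 * 2)) :: PRIM2(mul)], D=∅>
[11] <S=[81], E=∅, C=[(3 * 2) :: (λy. 6) :: AP :: PRIM2(mul)], D=∅>
[12] <S=[81], E=∅, C=[3 :: 2 :: PRIM2(mul) :: (λy. 6) :: AP :: PRIM2(mul)], D=∅>
[13] <S=[3 :: 81], E=∅, C=[2 :: PRIM2(mul) :: (λy. 6) :: AP :: PRIM2(mul)], D=∅>
[14] <S=[2 :: 3 :: 81], E=∅, C=[PRIM2(mul) :: (λy. 6) :: AP :: PRIM2(mul)], D=∅>
[15] <S=[6 :: 81], E=∅, C=[(λy. 6) :: AP :: PRIM2(mul)], D=∅>
[16] <S=[clo(λy. 6, ∅) :: 6 :: 81], E=∅, C=[AP :: PRIM2(mul)], D=∅>
[17] <S=∅, E={y↦6}, C=[6], D=[([81], ∅, [PRIM2(mul)])]>
[18] <S=[6], E={y↦6}, C=∅, D=[([81], ∅, [PRIM2(mul)])]>
[19] <S=[6 :: 81], E=∅, C=[PRIM2(mul)], D=∅>
[20] <S=[486], E=∅, C=∅, D=∅>
→ final value 486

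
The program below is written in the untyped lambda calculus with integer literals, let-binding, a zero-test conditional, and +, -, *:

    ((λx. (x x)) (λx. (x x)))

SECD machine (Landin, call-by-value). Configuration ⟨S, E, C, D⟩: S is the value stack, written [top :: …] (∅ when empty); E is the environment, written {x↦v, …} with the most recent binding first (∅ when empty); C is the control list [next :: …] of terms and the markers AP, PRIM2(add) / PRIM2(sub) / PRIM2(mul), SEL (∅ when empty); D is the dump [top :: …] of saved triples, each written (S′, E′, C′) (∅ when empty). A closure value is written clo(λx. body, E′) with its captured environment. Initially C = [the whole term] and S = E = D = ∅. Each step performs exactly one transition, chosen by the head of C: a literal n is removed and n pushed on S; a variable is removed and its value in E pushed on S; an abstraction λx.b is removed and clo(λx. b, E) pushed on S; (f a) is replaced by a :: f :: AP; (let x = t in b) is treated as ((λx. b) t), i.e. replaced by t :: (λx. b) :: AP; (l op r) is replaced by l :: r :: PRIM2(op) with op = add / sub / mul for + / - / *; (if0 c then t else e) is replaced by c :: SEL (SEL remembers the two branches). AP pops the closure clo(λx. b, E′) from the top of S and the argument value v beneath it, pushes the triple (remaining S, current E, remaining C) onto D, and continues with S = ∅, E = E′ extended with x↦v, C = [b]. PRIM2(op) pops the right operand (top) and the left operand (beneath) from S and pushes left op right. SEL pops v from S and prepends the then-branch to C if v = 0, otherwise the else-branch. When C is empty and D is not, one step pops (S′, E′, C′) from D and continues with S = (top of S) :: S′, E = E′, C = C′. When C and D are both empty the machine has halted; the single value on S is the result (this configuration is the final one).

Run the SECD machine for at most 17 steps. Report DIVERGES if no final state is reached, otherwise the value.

0. ⟨S=∅; E=∅; C=[((λx. (x x)) (λx. (x x)))]; D=∅⟩
1. ⟨S=∅; E=∅; C=[(λx. (x x)) :: (λx. (x x)) :: AP]; D=∅⟩
2. ⟨S=[clo(λx. (x x), ∅)]; E=∅; C=[(λx. (x x)) :: AP]; D=∅⟩
3. ⟨S=[clo(λx. (x x), ∅) :: clo(λx. (x x), ∅)]; E=∅; C=[AP]; D=∅⟩
4. ⟨S=∅; E={x↦clo(λx. (x x), ∅)}; C=[(x x)]; D=[(∅, ∅, ∅)]⟩
5. ⟨S=∅; E={x↦clo(λx. (x x), ∅)}; C=[x :: x :: AP]; D=[(∅, ∅, ∅)]⟩
6. ⟨S=[clo(λx. (x x), ∅)]; E={x↦clo(λx. (x x), ∅)}; C=[x :: AP]; D=[(∅, ∅, ∅)]⟩
7. ⟨S=[clo(λx. (x x), ∅) :: clo(λx. (x x), ∅)]; E={x↦clo(λx. (x x), ∅)}; C=[AP]; D=[(∅, ∅, ∅)]⟩
8. ⟨S=∅; E={x↦clo(λx. (x x), ∅)}; C=[(x x)]; D=[(∅, {x↦clo(λx. (x x), ∅)}, ∅) :: (∅, ∅, ∅)]⟩
9. ⟨S=∅; E={x↦clo(λx. (x x), ∅)}; C=[x :: x :: AP]; D=[(∅, {x↦clo(λx. (x x), ∅)}, ∅) :: (∅, ∅, ∅)]⟩
10. ⟨S=[clo(λx. (x x), ∅)]; E={x↦clo(λx. (x x), ∅)}; C=[x :: AP]; D=[(∅, {x↦clo(λx. (x x), ∅)}, ∅) :: (∅, ∅, ∅)]⟩
11. ⟨S=[clo(λx. (x x), ∅) :: clo(λx. (x x), ∅)]; E={x↦clo(λx. (x x), ∅)}; C=[AP]; D=[(∅, {x↦clo(λx. (x x), ∅)}, ∅) :: (∅, ∅, ∅)]⟩
12. ⟨S=∅; E={x↦clo(λx. (x x), ∅)}; C=[(x x)]; D=[(∅, {x↦clo(λx. (x x), ∅)}, ∅) :: (∅, {x↦clo(λx. (x x), ∅)}, ∅) :: (∅, ∅, ∅)]⟩
13. ⟨S=∅; E={x↦clo(λx. (x x), ∅)}; C=[x :: x :: AP]; D=[(∅, {x↦clo(λx. (x x), ∅)}, ∅) :: (∅, {x↦clo(λx. (x x), ∅)}, ∅) :: (∅, ∅, ∅)]⟩
14. ⟨S=[clo(λx. (x x), ∅)]; E={x↦clo(λx. (x x), ∅)}; C=[x :: AP]; D=[(∅, {x↦clo(λx. (x x), ∅)}, ∅) :: (∅, {x↦clo(λx. (x x), ∅)}, ∅) :: (∅, ∅, ∅)]⟩
15. ⟨S=[clo(λx. (x x), ∅) :: clo(λx. (x x), ∅)]; E={x↦clo(λx. (x x), ∅)}; C=[AP]; D=[(∅, {x↦clo(λx. (x x), ∅)}, ∅) :: (∅, {x↦clo(λx. (x x), ∅)}, ∅) :: (∅, ∅, ∅)]⟩
16. ⟨S=∅; E={x↦clo(λx. (x x), ∅)}; C=[(x x)]; D=[(∅, {x↦clo(λx. (x x), ∅)}, ∅) :: (∅, {x↦clo(λx. (x x), ∅)}, ∅) :: (∅, {x↦clo(λx. (x x), ∅)}, ∅) :: (∅, ∅, ∅)]⟩
17. ⟨S=∅; E={x↦clo(λx. (x x), ∅)}; C=[x :: x :: AP]; D=[(∅, {x↦clo(λx. (x x), ∅)}, ∅) :: (∅, {x↦clo(λx. (x x), ∅)}, ∅) :: (∅, {x↦clo(λx. (x x), ∅)}, ∅) :: (∅, ∅, ∅)]⟩
→ 17 transitions taken and the configuration is still not final: no result within 17 steps

Answer: DIVERGES (no final state within 17 steps)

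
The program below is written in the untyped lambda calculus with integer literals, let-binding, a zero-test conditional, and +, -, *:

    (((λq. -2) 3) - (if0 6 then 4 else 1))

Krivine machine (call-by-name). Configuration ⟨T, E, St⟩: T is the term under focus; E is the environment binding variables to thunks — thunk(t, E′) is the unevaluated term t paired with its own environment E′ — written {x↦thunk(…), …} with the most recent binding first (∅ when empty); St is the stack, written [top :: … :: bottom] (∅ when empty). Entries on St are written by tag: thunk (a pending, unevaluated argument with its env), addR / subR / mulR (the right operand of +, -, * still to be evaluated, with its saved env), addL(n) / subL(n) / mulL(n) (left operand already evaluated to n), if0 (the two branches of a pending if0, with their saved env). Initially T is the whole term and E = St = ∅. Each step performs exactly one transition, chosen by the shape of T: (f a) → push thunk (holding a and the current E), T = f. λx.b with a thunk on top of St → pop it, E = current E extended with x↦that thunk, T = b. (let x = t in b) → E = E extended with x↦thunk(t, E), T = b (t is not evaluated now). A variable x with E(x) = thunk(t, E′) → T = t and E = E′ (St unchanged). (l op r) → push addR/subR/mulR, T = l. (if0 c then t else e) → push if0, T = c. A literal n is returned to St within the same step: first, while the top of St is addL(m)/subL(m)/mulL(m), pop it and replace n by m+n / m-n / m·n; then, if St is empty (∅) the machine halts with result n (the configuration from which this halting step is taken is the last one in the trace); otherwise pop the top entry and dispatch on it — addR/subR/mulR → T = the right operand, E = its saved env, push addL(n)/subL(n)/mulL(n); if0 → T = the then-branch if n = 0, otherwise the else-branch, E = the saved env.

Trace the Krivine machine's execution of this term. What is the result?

Answer: -3

Machine steps:
t=0: <T=(((λq. -2) 3) - (if0 6 then 4 else 1)), E=∅, St=∅>
t=1: <T=((λq. -2) 3), E=∅, St=[subR]>
t=2: <T=(λq. -2), E=∅, St=[thunk :: subR]>
t=3: <T=-2, E={q↦thunk(3, ∅)}, St=[subR]>
t=4: <T=(if0 6 then 4 else 1), E=∅, St=[subL(-2)]>
t=5: <T=6, E=∅, St=[if0 :: subL(-2)]>
t=6: <T=1, E=∅, St=[subL(-2)]>
→ final value -3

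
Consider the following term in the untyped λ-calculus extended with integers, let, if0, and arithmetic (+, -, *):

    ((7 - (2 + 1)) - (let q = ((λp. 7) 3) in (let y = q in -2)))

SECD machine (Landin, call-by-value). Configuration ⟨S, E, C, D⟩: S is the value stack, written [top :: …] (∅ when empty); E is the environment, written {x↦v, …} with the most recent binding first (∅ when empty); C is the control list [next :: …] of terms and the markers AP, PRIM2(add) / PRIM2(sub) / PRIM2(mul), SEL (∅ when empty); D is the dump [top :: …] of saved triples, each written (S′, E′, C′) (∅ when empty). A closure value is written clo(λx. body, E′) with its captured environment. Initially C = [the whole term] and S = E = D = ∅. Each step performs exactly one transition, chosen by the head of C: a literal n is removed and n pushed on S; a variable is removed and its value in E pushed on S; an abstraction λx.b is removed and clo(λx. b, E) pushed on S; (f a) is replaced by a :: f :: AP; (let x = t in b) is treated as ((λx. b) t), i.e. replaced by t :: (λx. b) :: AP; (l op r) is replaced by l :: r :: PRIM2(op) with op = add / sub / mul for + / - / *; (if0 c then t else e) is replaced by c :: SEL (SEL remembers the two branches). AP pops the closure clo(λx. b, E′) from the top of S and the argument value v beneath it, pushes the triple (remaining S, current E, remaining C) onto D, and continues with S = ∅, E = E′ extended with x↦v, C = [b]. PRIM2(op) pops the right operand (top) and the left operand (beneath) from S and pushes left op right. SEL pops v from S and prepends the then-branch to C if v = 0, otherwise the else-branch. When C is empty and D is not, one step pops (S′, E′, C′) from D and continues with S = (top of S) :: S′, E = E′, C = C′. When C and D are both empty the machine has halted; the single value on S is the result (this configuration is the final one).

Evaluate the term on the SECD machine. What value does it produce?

0. <S=∅, E=∅, C=[((7 - (2 + 1)) - (let q = ((λp. 7) 3) in (let y = q in -2)))], D=∅>
1. <S=∅, E=∅, C=[(7 - (2 + 1)) :: (let q = ((λp. 7) 3) in (let y = q in -2)) :: PRIM2(sub)], D=∅>
2. <S=∅, E=∅, C=[7 :: (2 + 1) :: PRIM2(sub) :: (let q = ((λp. 7) 3) in (let y = q in -2)) :: PRIM2(sub)], D=∅>
3. <S=[7], E=∅, C=[(2 + 1) :: PRIM2(sub) :: (let q = ((λp. 7) 3) in (let y = q in -2)) :: PRIM2(sub)], D=∅>
4. <S=[7], E=∅, C=[2 :: 1 :: PRIM2(add) :: PRIM2(sub) :: (let q = ((λp. 7) 3) in (let y = q in -2)) :: PRIM2(sub)], D=∅>
5. <S=[2 :: 7], E=∅, C=[1 :: PRIM2(add) :: PRIM2(sub) :: (let q = ((λp. 7) 3) in (let y = q in -2)) :: PRIM2(sub)], D=∅>
6. <S=[1 :: 2 :: 7], E=∅, C=[PRIM2(add) :: PRIM2(sub) :: (let q = ((λp. 7) 3) in (let y = q in -2)) :: PRIM2(sub)], D=∅>
7. <S=[3 :: 7], E=∅, C=[PRIM2(sub) :: (let q = ((λp. 7) 3) in (let y = q in -2)) :: PRIM2(sub)], D=∅>
8. <S=[4], E=∅, C=[(let q = ((λp. 7) 3) in (let y = q in -2)) :: PRIM2(sub)], D=∅>
9. <S=[4], E=∅, C=[((λp. 7) 3) :: (λq. (let y = q in -2)) :: AP :: PRIM2(sub)], D=∅>
10. <S=[4], E=∅, C=[3 :: (λp. 7) :: AP :: (λq. (let y = q in -2)) :: AP :: PRIM2(sub)], D=∅>
11. <S=[3 :: 4], E=∅, C=[(λp. 7) :: AP :: (λq. (let y = q in -2)) :: AP :: PRIM2(sub)], D=∅>
12. <S=[clo(λp. 7, ∅) :: 3 :: 4], E=∅, C=[AP :: (λq. (let y = q in -2)) :: AP :: PRIM2(sub)], D=∅>
13. <S=∅, E={p↦3}, C=[7], D=[([4], ∅, [(λq. (let y = q in -2)) :: AP :: PRIM2(sub)])]>
14. <S=[7], E={p↦3}, C=∅, D=[([4], ∅, [(λq. (let y = q in -2)) :: AP :: PRIM2(sub)])]>
15. <S=[7 :: 4], E=∅, C=[(λq. (let y = q in -2)) :: AP :: PRIM2(sub)], D=∅>
16. <S=[clo(λq. (let y = q in -2), ∅) :: 7 :: 4], E=∅, C=[AP :: PRIM2(sub)], D=∅>
17. <S=∅, E={q↦7}, C=[(let y = q in -2)], D=[([4], ∅, [PRIM2(sub)])]>
18. <S=∅, E={q↦7}, C=[q :: (λy. -2) :: AP], D=[([4], ∅, [PRIM2(sub)])]>
19. <S=[7], E={q↦7}, C=[(λy. -2) :: AP], D=[([4], ∅, [PRIM2(sub)])]>
20. <S=[clo(λy. -2, {q↦7}) :: 7], E={q↦7}, C=[AP], D=[([4], ∅, [PRIM2(sub)])]>
21. <S=∅, E={y↦7, q↦7}, C=[-2], D=[(∅, {q↦7}, ∅) :: ([4], ∅, [PRIM2(sub)])]>
22. <S=[-2], E={y↦7, q↦7}, C=∅, D=[(∅, {q↦7}, ∅) :: ([4], ∅, [PRIM2(sub)])]>
23. <S=[-2], E={q↦7}, C=∅, D=[([4], ∅, [PRIM2(sub)])]>
24. <S=[-2 :: 4], E=∅, C=[PRIM2(sub)], D=∅>
25. <S=[6], E=∅, C=∅, D=∅>
→ final value 6

Answer: 6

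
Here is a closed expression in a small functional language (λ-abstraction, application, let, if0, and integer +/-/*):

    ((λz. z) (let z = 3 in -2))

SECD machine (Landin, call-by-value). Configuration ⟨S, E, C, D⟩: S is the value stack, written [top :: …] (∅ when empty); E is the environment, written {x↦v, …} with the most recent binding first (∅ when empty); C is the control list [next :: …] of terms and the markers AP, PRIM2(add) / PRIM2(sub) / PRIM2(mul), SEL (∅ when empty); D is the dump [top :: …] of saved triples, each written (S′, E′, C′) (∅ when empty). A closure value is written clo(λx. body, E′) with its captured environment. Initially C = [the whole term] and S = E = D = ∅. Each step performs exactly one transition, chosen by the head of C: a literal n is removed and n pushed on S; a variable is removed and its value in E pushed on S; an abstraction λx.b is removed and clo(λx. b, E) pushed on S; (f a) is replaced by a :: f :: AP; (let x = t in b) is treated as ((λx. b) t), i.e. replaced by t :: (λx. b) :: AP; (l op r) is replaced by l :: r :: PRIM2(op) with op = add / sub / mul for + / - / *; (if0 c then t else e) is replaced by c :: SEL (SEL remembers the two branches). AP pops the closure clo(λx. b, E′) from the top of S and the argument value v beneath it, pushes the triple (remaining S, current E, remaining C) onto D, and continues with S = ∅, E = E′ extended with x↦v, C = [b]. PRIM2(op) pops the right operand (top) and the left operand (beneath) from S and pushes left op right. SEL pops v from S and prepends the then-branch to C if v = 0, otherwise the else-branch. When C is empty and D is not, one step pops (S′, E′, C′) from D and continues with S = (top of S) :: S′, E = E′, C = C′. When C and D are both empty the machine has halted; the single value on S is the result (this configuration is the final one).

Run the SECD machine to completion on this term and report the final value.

Answer: -2

Execution trace:
0. ⟨S=∅; E=∅; C=[((λz. z) (let z = 3 in -2))]; D=∅⟩
1. ⟨S=∅; E=∅; C=[(let z = 3 in -2) :: (λz. z) :: AP]; D=∅⟩
2. ⟨S=∅; E=∅; C=[3 :: (λz. -2) :: AP :: (λz. z) :: AP]; D=∅⟩
3. ⟨S=[3]; E=∅; C=[(λz. -2) :: AP :: (λz. z) :: AP]; D=∅⟩
4. ⟨S=[clo(λz. -2, ∅) :: 3]; E=∅; C=[AP :: (λz. z) :: AP]; D=∅⟩
5. ⟨S=∅; E={z↦3}; C=[-2]; D=[(∅, ∅, [(λz. z) :: AP])]⟩
6. ⟨S=[-2]; E={z↦3}; C=∅; D=[(∅, ∅, [(λz. z) :: AP])]⟩
7. ⟨S=[-2]; E=∅; C=[(λz. z) :: AP]; D=∅⟩
8. ⟨S=[clo(λz. z, ∅) :: -2]; E=∅; C=[AP]; D=∅⟩
9. ⟨S=∅; E={z↦-2}; C=[z]; D=[(∅, ∅, ∅)]⟩
10. ⟨S=[-2]; E={z↦-2}; C=∅; D=[(∅, ∅, ∅)]⟩
11. ⟨S=[-2]; E=∅; C=∅; D=∅⟩
→ final value -2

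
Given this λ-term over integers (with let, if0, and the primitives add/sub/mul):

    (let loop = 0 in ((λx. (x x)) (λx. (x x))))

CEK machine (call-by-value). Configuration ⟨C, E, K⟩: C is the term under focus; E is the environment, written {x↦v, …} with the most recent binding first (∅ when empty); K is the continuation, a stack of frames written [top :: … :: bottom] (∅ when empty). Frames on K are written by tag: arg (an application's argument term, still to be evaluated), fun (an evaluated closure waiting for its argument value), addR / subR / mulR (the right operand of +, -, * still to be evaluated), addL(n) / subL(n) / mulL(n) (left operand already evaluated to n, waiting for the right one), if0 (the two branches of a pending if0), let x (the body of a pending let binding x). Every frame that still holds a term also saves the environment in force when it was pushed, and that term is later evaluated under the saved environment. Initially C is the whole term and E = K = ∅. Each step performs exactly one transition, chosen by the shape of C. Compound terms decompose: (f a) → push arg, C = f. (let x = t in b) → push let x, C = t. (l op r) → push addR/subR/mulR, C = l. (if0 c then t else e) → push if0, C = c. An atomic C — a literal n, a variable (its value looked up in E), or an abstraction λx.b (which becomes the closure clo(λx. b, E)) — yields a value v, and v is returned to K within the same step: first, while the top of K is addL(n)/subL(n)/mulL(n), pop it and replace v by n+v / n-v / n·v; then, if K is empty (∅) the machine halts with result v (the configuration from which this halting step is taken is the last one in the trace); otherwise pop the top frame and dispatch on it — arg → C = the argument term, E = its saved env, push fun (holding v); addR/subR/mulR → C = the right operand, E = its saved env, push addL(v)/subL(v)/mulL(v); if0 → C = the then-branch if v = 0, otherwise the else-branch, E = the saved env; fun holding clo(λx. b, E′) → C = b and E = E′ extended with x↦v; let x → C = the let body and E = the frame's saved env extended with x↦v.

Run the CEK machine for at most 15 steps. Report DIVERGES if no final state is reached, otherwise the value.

Answer: DIVERGES (no final state within 15 steps)

Execution trace:
[0] [C=(let loop = 0 in ((λx. (x x)) (λx. (x x)))) | E=∅ | K=∅]
[1] [C=0 | E=∅ | K=[let loop]]
[2] [C=((λx. (x x)) (λx. (x x))) | E={loop↦0} | K=∅]
[3] [C=(λx. (x x)) | E={loop↦0} | K=[arg]]
[4] [C=(λx. (x x)) | E={loop↦0} | K=[fun]]
[5] [C=(x x) | E={x↦clo(λx. (x x), {loop↦0}), loop↦0} | K=∅]
[6] [C=x | E={x↦clo(λx. (x x), {loop↦0}), loop↦0} | K=[arg]]
[7] [C=x | E={x↦clo(λx. (x x), {loop↦0}), loop↦0} | K=[fun]]
… configuration repeats with period 3 (steps 5–7 recur indefinitely) …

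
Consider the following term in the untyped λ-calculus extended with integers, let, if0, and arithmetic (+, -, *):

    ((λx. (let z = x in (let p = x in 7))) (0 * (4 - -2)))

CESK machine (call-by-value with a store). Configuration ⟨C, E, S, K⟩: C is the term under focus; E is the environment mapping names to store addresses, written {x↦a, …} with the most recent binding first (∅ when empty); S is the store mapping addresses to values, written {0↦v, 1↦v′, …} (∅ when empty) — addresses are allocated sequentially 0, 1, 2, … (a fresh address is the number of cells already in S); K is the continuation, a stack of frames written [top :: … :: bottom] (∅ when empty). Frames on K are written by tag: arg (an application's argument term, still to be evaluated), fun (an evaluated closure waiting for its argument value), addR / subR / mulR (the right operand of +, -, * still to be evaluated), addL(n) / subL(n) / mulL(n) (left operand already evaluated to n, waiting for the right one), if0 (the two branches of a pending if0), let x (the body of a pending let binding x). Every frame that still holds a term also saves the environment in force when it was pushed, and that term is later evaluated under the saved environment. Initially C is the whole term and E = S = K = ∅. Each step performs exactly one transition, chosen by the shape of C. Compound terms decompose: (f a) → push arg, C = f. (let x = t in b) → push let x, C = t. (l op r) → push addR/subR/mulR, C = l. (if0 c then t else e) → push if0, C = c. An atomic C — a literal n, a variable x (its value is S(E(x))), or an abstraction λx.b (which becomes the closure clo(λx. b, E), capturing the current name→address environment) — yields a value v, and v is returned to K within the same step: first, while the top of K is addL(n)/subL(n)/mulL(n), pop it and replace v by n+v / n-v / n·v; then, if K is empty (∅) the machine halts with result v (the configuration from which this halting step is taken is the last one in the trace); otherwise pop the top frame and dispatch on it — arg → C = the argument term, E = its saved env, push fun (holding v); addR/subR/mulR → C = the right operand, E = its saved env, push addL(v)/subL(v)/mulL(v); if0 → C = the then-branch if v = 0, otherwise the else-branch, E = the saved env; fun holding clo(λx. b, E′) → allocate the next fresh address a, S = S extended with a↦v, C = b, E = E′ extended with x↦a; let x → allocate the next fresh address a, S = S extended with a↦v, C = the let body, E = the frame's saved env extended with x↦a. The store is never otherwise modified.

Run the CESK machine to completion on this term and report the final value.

Answer: 7

Derivation:
t=0: ⟨C=((λx. (let z = x in (let p = x in 7))) (0 * (4 - -2))); E=∅; S=∅; K=∅⟩
t=1: ⟨C=(λx. (let z = x in (let p = x in 7))); E=∅; S=∅; K=[arg]⟩
t=2: ⟨C=(0 * (4 - -2)); E=∅; S=∅; K=[fun]⟩
t=3: ⟨C=0; E=∅; S=∅; K=[mulR :: fun]⟩
t=4: ⟨C=(4 - -2); E=∅; S=∅; K=[mulL(0) :: fun]⟩
t=5: ⟨C=4; E=∅; S=∅; K=[subR :: mulL(0) :: fun]⟩
t=6: ⟨C=-2; E=∅; S=∅; K=[subL(4) :: mulL(0) :: fun]⟩
t=7: ⟨C=(let z = x in (let p = x in 7)); E={x↦0}; S={0↦0}; K=∅⟩
t=8: ⟨C=x; E={x↦0}; S={0↦0}; K=[let z]⟩
t=9: ⟨C=(let p = x in 7); E={z↦1, x↦0}; S={0↦0, 1↦0}; K=∅⟩
t=10: ⟨C=x; E={z↦1, x↦0}; S={0↦0, 1↦0}; K=[let p]⟩
t=11: ⟨C=7; E={p↦2, z↦1, x↦0}; S={0↦0, 1↦0, 2↦0}; K=∅⟩
→ final value 7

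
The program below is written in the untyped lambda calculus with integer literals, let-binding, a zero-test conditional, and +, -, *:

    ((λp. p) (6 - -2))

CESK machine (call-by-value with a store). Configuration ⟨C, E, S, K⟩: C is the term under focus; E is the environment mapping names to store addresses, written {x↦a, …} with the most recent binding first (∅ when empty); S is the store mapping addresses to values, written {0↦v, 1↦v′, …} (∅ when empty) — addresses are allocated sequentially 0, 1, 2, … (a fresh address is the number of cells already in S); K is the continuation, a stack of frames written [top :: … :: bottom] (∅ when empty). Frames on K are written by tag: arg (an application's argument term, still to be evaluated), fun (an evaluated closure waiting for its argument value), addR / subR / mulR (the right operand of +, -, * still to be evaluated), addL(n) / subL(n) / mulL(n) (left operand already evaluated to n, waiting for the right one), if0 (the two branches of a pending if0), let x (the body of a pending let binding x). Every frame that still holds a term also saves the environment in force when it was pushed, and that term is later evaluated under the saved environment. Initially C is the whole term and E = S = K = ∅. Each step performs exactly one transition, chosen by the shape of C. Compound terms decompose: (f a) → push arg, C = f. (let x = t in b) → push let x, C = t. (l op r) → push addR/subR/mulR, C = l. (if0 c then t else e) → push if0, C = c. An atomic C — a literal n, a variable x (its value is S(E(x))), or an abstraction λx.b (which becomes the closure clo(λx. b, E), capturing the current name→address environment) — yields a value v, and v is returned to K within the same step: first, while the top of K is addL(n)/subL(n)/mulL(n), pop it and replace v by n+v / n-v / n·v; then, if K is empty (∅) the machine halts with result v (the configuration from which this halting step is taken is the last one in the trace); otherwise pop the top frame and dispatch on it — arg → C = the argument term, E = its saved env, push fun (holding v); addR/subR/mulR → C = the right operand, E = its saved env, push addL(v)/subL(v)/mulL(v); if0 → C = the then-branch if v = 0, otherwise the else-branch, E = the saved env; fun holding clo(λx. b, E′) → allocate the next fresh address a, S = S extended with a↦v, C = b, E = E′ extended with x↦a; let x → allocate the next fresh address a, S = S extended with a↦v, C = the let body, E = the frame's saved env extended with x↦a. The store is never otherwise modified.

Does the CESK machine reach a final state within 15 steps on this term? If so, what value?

Answer: 8

Machine steps:
step 0: ⟨C=((λp. p) (6 - -2)); E=∅; S=∅; K=∅⟩
step 1: ⟨C=(λp. p); E=∅; S=∅; K=[arg]⟩
step 2: ⟨C=(6 - -2); E=∅; S=∅; K=[fun]⟩
step 3: ⟨C=6; E=∅; S=∅; K=[subR :: fun]⟩
step 4: ⟨C=-2; E=∅; S=∅; K=[subL(6) :: fun]⟩
step 5: ⟨C=p; E={p↦0}; S={0↦8}; K=∅⟩
→ final value 8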